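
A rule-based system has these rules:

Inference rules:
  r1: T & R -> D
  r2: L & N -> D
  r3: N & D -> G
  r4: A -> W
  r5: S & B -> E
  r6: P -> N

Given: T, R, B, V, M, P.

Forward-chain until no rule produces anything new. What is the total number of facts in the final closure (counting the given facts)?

9

[1] r1 [T & R -> D]; r6 [P -> N]. ⇒ new: D, N.
[2] r3 [N & D -> G]. ⇒ new: G.
Closure: {B, D, G, M, N, P, R, T, V} — 9 facts.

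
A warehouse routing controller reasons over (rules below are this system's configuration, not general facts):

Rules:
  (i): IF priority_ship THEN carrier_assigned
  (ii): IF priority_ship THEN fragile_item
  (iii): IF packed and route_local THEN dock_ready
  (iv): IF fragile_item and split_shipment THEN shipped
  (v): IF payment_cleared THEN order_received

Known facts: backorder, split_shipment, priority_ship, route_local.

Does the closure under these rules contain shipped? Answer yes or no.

Round 1 — (i), (ii), derive carrier_assigned, fragile_item.
Round 2 — (iv), derive shipped.
shipped appears in round 2, so it is derivable.

yes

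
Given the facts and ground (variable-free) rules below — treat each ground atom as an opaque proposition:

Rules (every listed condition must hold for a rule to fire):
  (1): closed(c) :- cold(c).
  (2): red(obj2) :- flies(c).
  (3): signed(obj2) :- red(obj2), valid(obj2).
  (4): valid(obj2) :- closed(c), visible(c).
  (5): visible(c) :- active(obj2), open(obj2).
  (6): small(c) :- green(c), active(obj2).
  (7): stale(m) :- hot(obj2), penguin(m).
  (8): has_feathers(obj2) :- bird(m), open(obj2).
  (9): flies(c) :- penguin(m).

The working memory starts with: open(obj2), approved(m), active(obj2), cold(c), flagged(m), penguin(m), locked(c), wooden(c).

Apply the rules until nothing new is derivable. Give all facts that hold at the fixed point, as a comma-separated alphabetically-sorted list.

active(obj2), approved(m), closed(c), cold(c), flagged(m), flies(c), locked(c), open(obj2), penguin(m), red(obj2), signed(obj2), valid(obj2), visible(c), wooden(c)

Round 1 fires (1), (5), (9), giving closed(c), visible(c), flies(c).
Round 2 fires (2), (4), giving red(obj2), valid(obj2).
Round 3 fires (3), giving signed(obj2).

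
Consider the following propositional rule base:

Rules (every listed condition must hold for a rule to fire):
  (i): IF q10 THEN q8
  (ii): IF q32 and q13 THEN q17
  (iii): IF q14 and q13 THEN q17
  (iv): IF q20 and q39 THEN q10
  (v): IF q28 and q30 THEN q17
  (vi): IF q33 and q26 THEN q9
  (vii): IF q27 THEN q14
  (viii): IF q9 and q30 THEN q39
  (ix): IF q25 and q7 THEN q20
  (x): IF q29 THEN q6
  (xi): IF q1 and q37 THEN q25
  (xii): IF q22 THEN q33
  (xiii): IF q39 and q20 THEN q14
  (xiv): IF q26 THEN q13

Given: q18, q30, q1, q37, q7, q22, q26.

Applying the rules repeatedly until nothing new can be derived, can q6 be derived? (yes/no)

no

Round 1: (xi) [IF q1 and q37 THEN q25]; (xii) [IF q22 THEN q33]; (xiv) [IF q26 THEN q13]. New: q25, q33, q13.
Round 2: (vi) [IF q33 and q26 THEN q9]; (ix) [IF q25 and q7 THEN q20]. New: q9, q20.
Round 3: (viii) [IF q9 and q30 THEN q39]. New: q39.
Round 4: (iv) [IF q20 and q39 THEN q10]; (xiii) [IF q39 and q20 THEN q14]. New: q10, q14.
Round 5: (i) [IF q10 THEN q8]; (iii) [IF q14 and q13 THEN q17]. New: q8, q17.
Fixed point reached. q6 is concluded only by (x); (x) needs q29 (never derived).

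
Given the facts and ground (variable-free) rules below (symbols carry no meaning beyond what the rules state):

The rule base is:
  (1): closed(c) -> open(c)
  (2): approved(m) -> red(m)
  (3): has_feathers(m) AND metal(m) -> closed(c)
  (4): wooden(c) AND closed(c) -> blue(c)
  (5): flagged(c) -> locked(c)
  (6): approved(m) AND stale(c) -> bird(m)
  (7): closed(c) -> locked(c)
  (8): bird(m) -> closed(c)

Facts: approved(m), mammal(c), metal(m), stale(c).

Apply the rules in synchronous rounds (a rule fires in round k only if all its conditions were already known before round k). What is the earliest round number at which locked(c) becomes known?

Round 1: (2) [approved(m) -> red(m)]; (6) [approved(m) AND stale(c) -> bird(m)]. Adds red(m), bird(m).
Round 2: (8) [bird(m) -> closed(c)]. Adds closed(c).
Round 3: (1) [closed(c) -> open(c)]; (7) [closed(c) -> locked(c)]. Adds open(c), locked(c).
locked(c) first appears in round 3.

3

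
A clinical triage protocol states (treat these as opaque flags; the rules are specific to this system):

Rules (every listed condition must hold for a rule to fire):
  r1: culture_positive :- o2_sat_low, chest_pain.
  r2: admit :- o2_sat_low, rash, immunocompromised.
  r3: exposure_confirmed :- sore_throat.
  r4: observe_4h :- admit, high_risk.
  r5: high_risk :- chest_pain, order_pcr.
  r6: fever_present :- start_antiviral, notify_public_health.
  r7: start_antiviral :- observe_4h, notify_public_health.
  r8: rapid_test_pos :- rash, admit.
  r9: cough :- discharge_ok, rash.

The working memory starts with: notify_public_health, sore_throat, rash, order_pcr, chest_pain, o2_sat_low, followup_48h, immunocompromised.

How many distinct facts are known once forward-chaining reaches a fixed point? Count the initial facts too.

16

Round 1: r1 [culture_positive :- o2_sat_low, chest_pain.]; r2 [admit :- o2_sat_low, rash, immunocompromised.]; r3 [exposure_confirmed :- sore_throat.]; r5 [high_risk :- chest_pain, order_pcr.]. Adds culture_positive, admit, exposure_confirmed, high_risk.
Round 2: r4 [observe_4h :- admit, high_risk.]; r8 [rapid_test_pos :- rash, admit.]. Adds observe_4h, rapid_test_pos.
Round 3: r7 [start_antiviral :- observe_4h, notify_public_health.]. Adds start_antiviral.
Round 4: r6 [fever_present :- start_antiviral, notify_public_health.]. Adds fever_present.
Closure: {admit, chest_pain, culture_positive, exposure_confirmed, fever_present, followup_48h, high_risk, immunocompromised, notify_public_health, o2_sat_low, observe_4h, order_pcr, rapid_test_pos, rash, sore_throat, start_antiviral} — 16 facts.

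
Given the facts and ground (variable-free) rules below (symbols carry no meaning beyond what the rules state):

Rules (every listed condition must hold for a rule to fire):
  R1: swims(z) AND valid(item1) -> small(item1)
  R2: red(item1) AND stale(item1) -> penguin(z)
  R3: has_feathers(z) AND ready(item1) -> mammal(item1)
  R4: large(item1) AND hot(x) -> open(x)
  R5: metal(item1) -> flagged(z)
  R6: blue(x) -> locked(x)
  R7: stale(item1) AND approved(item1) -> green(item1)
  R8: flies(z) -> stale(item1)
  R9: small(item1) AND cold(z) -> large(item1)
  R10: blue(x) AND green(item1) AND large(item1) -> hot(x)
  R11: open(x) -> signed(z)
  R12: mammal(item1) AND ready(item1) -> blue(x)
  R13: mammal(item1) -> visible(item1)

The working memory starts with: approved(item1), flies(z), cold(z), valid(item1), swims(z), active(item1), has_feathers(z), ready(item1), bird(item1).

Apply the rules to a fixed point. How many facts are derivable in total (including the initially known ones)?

20

[1] R1 [swims(z) AND valid(item1) -> small(item1)]; R3 [has_feathers(z) AND ready(item1) -> mammal(item1)]; R8 [flies(z) -> stale(item1)]. ⇒ new: small(item1), mammal(item1), stale(item1).
[2] R7 [stale(item1) AND approved(item1) -> green(item1)]; R9 [small(item1) AND cold(z) -> large(item1)]; R12 [mammal(item1) AND ready(item1) -> blue(x)]; R13 [mammal(item1) -> visible(item1)]. ⇒ new: green(item1), large(item1), blue(x), visible(item1).
[3] R6 [blue(x) -> locked(x)]; R10 [blue(x) AND green(item1) AND large(item1) -> hot(x)]. ⇒ new: locked(x), hot(x).
[4] R4 [large(item1) AND hot(x) -> open(x)]. ⇒ new: open(x).
[5] R11 [open(x) -> signed(z)]. ⇒ new: signed(z).
Closure: {active(item1), approved(item1), bird(item1), blue(x), cold(z), flies(z), green(item1), has_feathers(z), hot(x), large(item1), locked(x), mammal(item1), open(x), ready(item1), signed(z), small(item1), stale(item1), swims(z), valid(item1), visible(item1)} — 20 facts.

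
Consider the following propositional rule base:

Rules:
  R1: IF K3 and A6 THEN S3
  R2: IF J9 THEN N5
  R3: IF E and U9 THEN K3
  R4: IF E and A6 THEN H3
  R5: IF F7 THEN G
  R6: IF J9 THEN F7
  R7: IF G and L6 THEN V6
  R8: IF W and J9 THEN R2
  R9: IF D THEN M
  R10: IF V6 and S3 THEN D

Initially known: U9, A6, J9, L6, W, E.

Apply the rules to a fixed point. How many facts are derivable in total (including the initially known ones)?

16

Round 1 fires R2, R3, R4, R6, R8, giving N5, K3, H3, F7, R2.
Round 2 fires R1, R5, giving S3, G.
Round 3 fires R7, giving V6.
Round 4 fires R10, giving D.
Round 5 fires R9, giving M.
Closure: {A6, D, E, F7, G, H3, J9, K3, L6, M, N5, R2, S3, U9, V6, W} — 16 facts.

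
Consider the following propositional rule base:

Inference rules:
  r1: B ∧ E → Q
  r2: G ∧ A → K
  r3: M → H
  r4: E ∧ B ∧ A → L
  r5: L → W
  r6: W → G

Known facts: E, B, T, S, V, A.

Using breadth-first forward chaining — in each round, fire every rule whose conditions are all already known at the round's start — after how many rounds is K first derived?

4

Round 1: r1 [B ∧ E → Q]; r4 [E ∧ B ∧ A → L]. Adds Q, L.
Round 2: r5 [L → W]. Adds W.
Round 3: r6 [W → G]. Adds G.
Round 4: r2 [G ∧ A → K]. Adds K.
K first appears in round 4.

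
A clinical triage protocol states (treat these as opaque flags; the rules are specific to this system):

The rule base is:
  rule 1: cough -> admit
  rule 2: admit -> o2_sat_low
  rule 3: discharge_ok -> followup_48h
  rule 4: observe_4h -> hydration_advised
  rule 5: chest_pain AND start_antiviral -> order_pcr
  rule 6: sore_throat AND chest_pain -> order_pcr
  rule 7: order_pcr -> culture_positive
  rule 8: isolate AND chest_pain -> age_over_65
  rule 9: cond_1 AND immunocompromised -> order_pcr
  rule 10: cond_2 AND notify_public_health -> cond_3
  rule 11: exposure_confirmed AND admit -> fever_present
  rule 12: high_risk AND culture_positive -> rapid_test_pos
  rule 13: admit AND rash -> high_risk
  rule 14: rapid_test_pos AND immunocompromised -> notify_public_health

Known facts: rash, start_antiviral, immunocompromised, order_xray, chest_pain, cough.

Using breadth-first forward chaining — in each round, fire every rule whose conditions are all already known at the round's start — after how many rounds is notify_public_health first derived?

4

Round 1 fires rule 1, rule 5, giving admit, order_pcr.
Round 2 fires rule 2, rule 7, rule 13, giving o2_sat_low, culture_positive, high_risk.
Round 3 fires rule 12, giving rapid_test_pos.
Round 4 fires rule 14, giving notify_public_health.
notify_public_health first appears in round 4.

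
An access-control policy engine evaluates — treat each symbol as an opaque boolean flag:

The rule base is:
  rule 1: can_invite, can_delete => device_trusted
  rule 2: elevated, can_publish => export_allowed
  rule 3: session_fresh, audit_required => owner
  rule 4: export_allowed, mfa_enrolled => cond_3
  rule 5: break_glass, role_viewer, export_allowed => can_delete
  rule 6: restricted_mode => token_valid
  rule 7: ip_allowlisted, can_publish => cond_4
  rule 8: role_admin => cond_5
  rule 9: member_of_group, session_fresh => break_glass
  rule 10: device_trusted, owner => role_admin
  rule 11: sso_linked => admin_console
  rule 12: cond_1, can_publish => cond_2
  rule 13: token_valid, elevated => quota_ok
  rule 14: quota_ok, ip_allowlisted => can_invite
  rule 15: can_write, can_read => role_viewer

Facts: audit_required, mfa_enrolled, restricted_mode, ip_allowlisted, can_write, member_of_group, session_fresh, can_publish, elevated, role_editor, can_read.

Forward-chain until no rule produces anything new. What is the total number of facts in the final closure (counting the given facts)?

Round 1: rule 2 [elevated, can_publish => export_allowed]; rule 3 [session_fresh, audit_required => owner]; rule 6 [restricted_mode => token_valid]; rule 7 [ip_allowlisted, can_publish => cond_4]; rule 9 [member_of_group, session_fresh => break_glass]; rule 15 [can_write, can_read => role_viewer]. New: export_allowed, owner, token_valid, cond_4, break_glass, role_viewer.
Round 2: rule 4 [export_allowed, mfa_enrolled => cond_3]; rule 5 [break_glass, role_viewer, export_allowed => can_delete]; rule 13 [token_valid, elevated => quota_ok]. New: cond_3, can_delete, quota_ok.
Round 3: rule 14 [quota_ok, ip_allowlisted => can_invite]. New: can_invite.
Round 4: rule 1 [can_invite, can_delete => device_trusted]. New: device_trusted.
Round 5: rule 10 [device_trusted, owner => role_admin]. New: role_admin.
Round 6: rule 8 [role_admin => cond_5]. New: cond_5.
Closure: {audit_required, break_glass, can_delete, can_invite, can_publish, can_read, can_write, cond_3, cond_4, cond_5, device_trusted, elevated, export_allowed, ip_allowlisted, member_of_group, mfa_enrolled, owner, quota_ok, restricted_mode, role_admin, role_editor, role_viewer, session_fresh, token_valid} — 24 facts.

24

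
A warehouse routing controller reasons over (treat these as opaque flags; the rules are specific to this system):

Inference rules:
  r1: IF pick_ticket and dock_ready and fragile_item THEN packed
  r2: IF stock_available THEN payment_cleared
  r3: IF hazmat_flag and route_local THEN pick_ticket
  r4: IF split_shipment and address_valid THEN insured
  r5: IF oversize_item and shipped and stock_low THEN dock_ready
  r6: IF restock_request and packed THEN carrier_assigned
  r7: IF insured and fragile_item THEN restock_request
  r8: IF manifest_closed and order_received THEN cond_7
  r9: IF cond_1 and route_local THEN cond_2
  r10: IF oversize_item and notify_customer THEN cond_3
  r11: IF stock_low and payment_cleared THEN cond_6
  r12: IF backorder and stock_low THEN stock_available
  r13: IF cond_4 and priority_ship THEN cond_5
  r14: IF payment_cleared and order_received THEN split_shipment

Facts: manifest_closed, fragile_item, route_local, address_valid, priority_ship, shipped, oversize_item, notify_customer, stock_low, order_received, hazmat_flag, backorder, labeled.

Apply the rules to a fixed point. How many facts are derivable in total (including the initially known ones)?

25

Round 1 fires r3, r5, r8, r10, r12, giving pick_ticket, dock_ready, cond_7, cond_3, stock_available.
Round 2 fires r1, r2, giving packed, payment_cleared.
Round 3 fires r11, r14, giving cond_6, split_shipment.
Round 4 fires r4, giving insured.
Round 5 fires r7, giving restock_request.
Round 6 fires r6, giving carrier_assigned.
Closure: {address_valid, backorder, carrier_assigned, cond_3, cond_6, cond_7, dock_ready, fragile_item, hazmat_flag, insured, labeled, manifest_closed, notify_customer, order_received, oversize_item, packed, payment_cleared, pick_ticket, priority_ship, restock_request, route_local, shipped, split_shipment, stock_available, stock_low} — 25 facts.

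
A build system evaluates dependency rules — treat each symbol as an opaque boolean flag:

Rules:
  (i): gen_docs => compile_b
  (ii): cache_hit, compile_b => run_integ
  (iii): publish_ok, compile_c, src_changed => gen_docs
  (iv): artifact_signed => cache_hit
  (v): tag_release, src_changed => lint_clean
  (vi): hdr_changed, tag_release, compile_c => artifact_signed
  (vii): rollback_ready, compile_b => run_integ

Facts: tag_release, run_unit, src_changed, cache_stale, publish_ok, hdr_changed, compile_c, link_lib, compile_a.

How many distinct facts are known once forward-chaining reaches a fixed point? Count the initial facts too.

[1] (iii) [publish_ok, compile_c, src_changed => gen_docs]; (v) [tag_release, src_changed => lint_clean]; (vi) [hdr_changed, tag_release, compile_c => artifact_signed]. ⇒ new: gen_docs, lint_clean, artifact_signed.
[2] (i) [gen_docs => compile_b]; (iv) [artifact_signed => cache_hit]. ⇒ new: compile_b, cache_hit.
[3] (ii) [cache_hit, compile_b => run_integ]. ⇒ new: run_integ.
Closure: {artifact_signed, cache_hit, cache_stale, compile_a, compile_b, compile_c, gen_docs, hdr_changed, link_lib, lint_clean, publish_ok, run_integ, run_unit, src_changed, tag_release} — 15 facts.

15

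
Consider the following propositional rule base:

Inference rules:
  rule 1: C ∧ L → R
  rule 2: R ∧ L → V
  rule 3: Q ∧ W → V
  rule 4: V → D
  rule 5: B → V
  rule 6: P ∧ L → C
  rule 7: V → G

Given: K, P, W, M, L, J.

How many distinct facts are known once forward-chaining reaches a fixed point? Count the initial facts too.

11

Round 1 — rule 6, derive C.
Round 2 — rule 1, derive R.
Round 3 — rule 2, derive V.
Round 4 — rule 4, rule 7, derive D, G.
Closure: {C, D, G, J, K, L, M, P, R, V, W} — 11 facts.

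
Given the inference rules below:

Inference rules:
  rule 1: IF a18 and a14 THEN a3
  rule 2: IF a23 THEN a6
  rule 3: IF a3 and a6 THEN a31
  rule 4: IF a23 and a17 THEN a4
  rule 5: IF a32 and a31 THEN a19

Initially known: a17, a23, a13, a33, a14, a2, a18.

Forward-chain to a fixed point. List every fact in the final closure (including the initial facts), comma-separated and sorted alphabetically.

a13, a14, a17, a18, a2, a23, a3, a31, a33, a4, a6

[1] rule 1 [IF a18 and a14 THEN a3]; rule 2 [IF a23 THEN a6]; rule 4 [IF a23 and a17 THEN a4]. ⇒ new: a3, a6, a4.
[2] rule 3 [IF a3 and a6 THEN a31]. ⇒ new: a31.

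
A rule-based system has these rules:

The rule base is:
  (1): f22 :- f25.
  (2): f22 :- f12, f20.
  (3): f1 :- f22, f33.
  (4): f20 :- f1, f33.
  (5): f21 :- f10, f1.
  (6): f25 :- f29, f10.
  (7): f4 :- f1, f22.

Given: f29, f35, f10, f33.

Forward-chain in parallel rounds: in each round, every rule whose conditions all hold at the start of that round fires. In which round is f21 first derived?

4

Round 1 — (6), derive f25.
Round 2 — (1), derive f22.
Round 3 — (3), derive f1.
Round 4 — (4), (5), (7), derive f20, f21, f4.
f21 first appears in round 4.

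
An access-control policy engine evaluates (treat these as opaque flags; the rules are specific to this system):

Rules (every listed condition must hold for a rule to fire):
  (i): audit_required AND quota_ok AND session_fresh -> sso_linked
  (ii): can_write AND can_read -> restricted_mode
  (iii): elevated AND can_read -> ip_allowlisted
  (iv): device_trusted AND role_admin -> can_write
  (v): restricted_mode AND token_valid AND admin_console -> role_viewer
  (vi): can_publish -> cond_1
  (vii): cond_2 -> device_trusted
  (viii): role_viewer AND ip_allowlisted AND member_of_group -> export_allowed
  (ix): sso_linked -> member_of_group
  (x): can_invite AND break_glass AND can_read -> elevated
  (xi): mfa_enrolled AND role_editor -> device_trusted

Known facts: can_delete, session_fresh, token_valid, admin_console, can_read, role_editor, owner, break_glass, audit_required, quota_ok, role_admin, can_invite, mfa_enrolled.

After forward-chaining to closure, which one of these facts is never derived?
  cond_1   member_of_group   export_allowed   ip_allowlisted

cond_1

Round 1: (i) [audit_required AND quota_ok AND session_fresh -> sso_linked]; (x) [can_invite AND break_glass AND can_read -> elevated]; (xi) [mfa_enrolled AND role_editor -> device_trusted]. Adds sso_linked, elevated, device_trusted.
Round 2: (iii) [elevated AND can_read -> ip_allowlisted]; (iv) [device_trusted AND role_admin -> can_write]; (ix) [sso_linked -> member_of_group]. Adds ip_allowlisted, can_write, member_of_group.
Round 3: (ii) [can_write AND can_read -> restricted_mode]. Adds restricted_mode.
Round 4: (v) [restricted_mode AND token_valid AND admin_console -> role_viewer]. Adds role_viewer.
Round 5: (viii) [role_viewer AND ip_allowlisted AND member_of_group -> export_allowed]. Adds export_allowed.
Derived: export_allowed (round 5), ip_allowlisted (round 2), member_of_group (round 2). cond_1 never appears in any round.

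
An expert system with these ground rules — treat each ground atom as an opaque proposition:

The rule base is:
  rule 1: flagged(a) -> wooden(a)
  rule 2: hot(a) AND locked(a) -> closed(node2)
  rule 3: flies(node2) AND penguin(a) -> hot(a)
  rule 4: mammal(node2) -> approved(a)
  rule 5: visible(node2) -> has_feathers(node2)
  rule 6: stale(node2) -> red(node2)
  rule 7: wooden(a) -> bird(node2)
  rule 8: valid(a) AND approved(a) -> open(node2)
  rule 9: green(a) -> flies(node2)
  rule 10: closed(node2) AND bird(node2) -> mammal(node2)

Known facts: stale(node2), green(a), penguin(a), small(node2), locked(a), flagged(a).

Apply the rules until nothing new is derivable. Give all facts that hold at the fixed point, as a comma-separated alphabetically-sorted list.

[1] rule 1 [flagged(a) -> wooden(a)]; rule 6 [stale(node2) -> red(node2)]; rule 9 [green(a) -> flies(node2)]. ⇒ new: wooden(a), red(node2), flies(node2).
[2] rule 3 [flies(node2) AND penguin(a) -> hot(a)]; rule 7 [wooden(a) -> bird(node2)]. ⇒ new: hot(a), bird(node2).
[3] rule 2 [hot(a) AND locked(a) -> closed(node2)]. ⇒ new: closed(node2).
[4] rule 10 [closed(node2) AND bird(node2) -> mammal(node2)]. ⇒ new: mammal(node2).
[5] rule 4 [mammal(node2) -> approved(a)]. ⇒ new: approved(a).

approved(a), bird(node2), closed(node2), flagged(a), flies(node2), green(a), hot(a), locked(a), mammal(node2), penguin(a), red(node2), small(node2), stale(node2), wooden(a)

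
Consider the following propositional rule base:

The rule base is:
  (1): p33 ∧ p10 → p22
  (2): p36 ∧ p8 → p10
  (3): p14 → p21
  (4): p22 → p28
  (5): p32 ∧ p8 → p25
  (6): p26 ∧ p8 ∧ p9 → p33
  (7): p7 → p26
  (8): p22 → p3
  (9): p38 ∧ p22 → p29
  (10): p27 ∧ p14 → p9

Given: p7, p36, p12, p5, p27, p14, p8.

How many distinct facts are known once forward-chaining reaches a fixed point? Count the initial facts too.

[1] (2) [p36 ∧ p8 → p10]; (3) [p14 → p21]; (7) [p7 → p26]; (10) [p27 ∧ p14 → p9]. ⇒ new: p10, p21, p26, p9.
[2] (6) [p26 ∧ p8 ∧ p9 → p33]. ⇒ new: p33.
[3] (1) [p33 ∧ p10 → p22]. ⇒ new: p22.
[4] (4) [p22 → p28]; (8) [p22 → p3]. ⇒ new: p28, p3.
Closure: {p10, p12, p14, p21, p22, p26, p27, p28, p3, p33, p36, p5, p7, p8, p9} — 15 facts.

15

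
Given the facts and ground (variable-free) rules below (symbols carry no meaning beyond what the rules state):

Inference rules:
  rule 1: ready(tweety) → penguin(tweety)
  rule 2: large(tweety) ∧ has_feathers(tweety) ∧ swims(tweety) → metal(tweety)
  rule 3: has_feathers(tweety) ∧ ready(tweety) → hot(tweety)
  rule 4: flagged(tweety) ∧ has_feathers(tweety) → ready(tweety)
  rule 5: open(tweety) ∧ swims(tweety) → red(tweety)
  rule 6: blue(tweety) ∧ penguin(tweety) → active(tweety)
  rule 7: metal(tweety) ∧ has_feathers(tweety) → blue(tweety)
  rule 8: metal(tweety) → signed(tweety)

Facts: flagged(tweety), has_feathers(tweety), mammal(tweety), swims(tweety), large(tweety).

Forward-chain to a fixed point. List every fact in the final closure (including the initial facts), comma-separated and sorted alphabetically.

Round 1 fires rule 2, rule 4, giving metal(tweety), ready(tweety).
Round 2 fires rule 1, rule 3, rule 7, rule 8, giving penguin(tweety), hot(tweety), blue(tweety), signed(tweety).
Round 3 fires rule 6, giving active(tweety).

active(tweety), blue(tweety), flagged(tweety), has_feathers(tweety), hot(tweety), large(tweety), mammal(tweety), metal(tweety), penguin(tweety), ready(tweety), signed(tweety), swims(tweety)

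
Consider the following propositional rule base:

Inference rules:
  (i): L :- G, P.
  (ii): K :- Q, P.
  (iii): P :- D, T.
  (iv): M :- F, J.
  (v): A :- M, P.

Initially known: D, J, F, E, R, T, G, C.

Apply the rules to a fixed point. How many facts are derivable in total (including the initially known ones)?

12

Round 1: (iii) [P :- D, T.]; (iv) [M :- F, J.]. Adds P, M.
Round 2: (i) [L :- G, P.]; (v) [A :- M, P.]. Adds L, A.
Closure: {A, C, D, E, F, G, J, L, M, P, R, T} — 12 facts.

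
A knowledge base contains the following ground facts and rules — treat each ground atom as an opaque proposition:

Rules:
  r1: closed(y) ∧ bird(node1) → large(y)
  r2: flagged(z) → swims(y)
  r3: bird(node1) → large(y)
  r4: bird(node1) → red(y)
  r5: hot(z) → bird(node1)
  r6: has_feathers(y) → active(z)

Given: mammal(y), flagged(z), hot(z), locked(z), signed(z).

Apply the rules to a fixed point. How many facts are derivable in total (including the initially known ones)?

Round 1: r2 [flagged(z) → swims(y)]; r5 [hot(z) → bird(node1)]. Adds swims(y), bird(node1).
Round 2: r3 [bird(node1) → large(y)]; r4 [bird(node1) → red(y)]. Adds large(y), red(y).
Closure: {bird(node1), flagged(z), hot(z), large(y), locked(z), mammal(y), red(y), signed(z), swims(y)} — 9 facts.

9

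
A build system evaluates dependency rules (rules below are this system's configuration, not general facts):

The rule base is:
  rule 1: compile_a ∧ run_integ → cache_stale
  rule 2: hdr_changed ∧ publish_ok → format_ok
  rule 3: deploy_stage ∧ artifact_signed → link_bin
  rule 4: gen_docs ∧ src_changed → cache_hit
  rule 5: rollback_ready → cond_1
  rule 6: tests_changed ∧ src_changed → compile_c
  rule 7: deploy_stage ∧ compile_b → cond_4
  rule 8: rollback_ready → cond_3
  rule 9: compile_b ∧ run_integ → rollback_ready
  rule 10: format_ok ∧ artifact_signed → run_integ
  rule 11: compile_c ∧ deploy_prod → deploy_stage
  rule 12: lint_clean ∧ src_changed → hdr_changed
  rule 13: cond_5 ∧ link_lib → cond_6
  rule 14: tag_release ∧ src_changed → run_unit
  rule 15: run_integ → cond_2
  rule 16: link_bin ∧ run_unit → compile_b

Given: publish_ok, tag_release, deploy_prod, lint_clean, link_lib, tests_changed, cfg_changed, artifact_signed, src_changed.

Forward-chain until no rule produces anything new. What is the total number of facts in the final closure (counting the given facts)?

22

[1] rule 6 [tests_changed ∧ src_changed → compile_c]; rule 12 [lint_clean ∧ src_changed → hdr_changed]; rule 14 [tag_release ∧ src_changed → run_unit]. ⇒ new: compile_c, hdr_changed, run_unit.
[2] rule 2 [hdr_changed ∧ publish_ok → format_ok]; rule 11 [compile_c ∧ deploy_prod → deploy_stage]. ⇒ new: format_ok, deploy_stage.
[3] rule 3 [deploy_stage ∧ artifact_signed → link_bin]; rule 10 [format_ok ∧ artifact_signed → run_integ]. ⇒ new: link_bin, run_integ.
[4] rule 15 [run_integ → cond_2]; rule 16 [link_bin ∧ run_unit → compile_b]. ⇒ new: cond_2, compile_b.
[5] rule 7 [deploy_stage ∧ compile_b → cond_4]; rule 9 [compile_b ∧ run_integ → rollback_ready]. ⇒ new: cond_4, rollback_ready.
[6] rule 5 [rollback_ready → cond_1]; rule 8 [rollback_ready → cond_3]. ⇒ new: cond_1, cond_3.
Closure: {artifact_signed, cfg_changed, compile_b, compile_c, cond_1, cond_2, cond_3, cond_4, deploy_prod, deploy_stage, format_ok, hdr_changed, link_bin, link_lib, lint_clean, publish_ok, rollback_ready, run_integ, run_unit, src_changed, tag_release, tests_changed} — 22 facts.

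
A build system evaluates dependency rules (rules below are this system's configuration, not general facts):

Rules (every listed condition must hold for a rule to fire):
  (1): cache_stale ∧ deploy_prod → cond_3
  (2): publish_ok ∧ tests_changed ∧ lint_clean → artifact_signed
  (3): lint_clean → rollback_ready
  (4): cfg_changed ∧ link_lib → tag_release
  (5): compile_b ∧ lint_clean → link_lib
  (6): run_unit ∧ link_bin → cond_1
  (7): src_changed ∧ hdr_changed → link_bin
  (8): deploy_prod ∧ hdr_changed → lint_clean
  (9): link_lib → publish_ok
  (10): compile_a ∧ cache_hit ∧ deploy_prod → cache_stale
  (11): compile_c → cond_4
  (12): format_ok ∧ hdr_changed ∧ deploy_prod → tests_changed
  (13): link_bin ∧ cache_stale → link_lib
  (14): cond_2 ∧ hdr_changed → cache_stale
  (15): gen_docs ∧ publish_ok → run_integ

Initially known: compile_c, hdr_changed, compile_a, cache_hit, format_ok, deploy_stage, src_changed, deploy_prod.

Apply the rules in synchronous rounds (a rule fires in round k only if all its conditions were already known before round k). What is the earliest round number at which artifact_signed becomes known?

4

Round 1: (7) [src_changed ∧ hdr_changed → link_bin]; (8) [deploy_prod ∧ hdr_changed → lint_clean]; (10) [compile_a ∧ cache_hit ∧ deploy_prod → cache_stale]; (11) [compile_c → cond_4]; (12) [format_ok ∧ hdr_changed ∧ deploy_prod → tests_changed]. Adds link_bin, lint_clean, cache_stale, cond_4, tests_changed.
Round 2: (1) [cache_stale ∧ deploy_prod → cond_3]; (3) [lint_clean → rollback_ready]; (13) [link_bin ∧ cache_stale → link_lib]. Adds cond_3, rollback_ready, link_lib.
Round 3: (9) [link_lib → publish_ok]. Adds publish_ok.
Round 4: (2) [publish_ok ∧ tests_changed ∧ lint_clean → artifact_signed]. Adds artifact_signed.
artifact_signed first appears in round 4.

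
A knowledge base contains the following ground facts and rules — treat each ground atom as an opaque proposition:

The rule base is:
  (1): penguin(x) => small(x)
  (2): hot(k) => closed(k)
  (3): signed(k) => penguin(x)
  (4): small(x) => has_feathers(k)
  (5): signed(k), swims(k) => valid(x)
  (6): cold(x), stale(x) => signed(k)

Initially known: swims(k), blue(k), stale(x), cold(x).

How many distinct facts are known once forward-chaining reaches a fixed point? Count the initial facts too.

Round 1: (6) [cold(x), stale(x) => signed(k)]. Adds signed(k).
Round 2: (3) [signed(k) => penguin(x)]; (5) [signed(k), swims(k) => valid(x)]. Adds penguin(x), valid(x).
Round 3: (1) [penguin(x) => small(x)]. Adds small(x).
Round 4: (4) [small(x) => has_feathers(k)]. Adds has_feathers(k).
Closure: {blue(k), cold(x), has_feathers(k), penguin(x), signed(k), small(x), stale(x), swims(k), valid(x)} — 9 facts.

9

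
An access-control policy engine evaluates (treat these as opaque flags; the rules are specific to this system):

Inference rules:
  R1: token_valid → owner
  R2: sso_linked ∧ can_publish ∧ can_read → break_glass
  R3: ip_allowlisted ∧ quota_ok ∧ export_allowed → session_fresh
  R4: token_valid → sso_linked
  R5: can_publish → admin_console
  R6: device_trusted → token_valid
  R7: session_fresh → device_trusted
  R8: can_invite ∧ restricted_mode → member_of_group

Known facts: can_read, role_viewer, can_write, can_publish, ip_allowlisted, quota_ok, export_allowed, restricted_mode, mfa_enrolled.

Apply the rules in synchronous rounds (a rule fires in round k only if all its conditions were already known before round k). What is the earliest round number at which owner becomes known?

[1] R3 [ip_allowlisted ∧ quota_ok ∧ export_allowed → session_fresh]; R5 [can_publish → admin_console]. ⇒ new: session_fresh, admin_console.
[2] R7 [session_fresh → device_trusted]. ⇒ new: device_trusted.
[3] R6 [device_trusted → token_valid]. ⇒ new: token_valid.
[4] R1 [token_valid → owner]; R4 [token_valid → sso_linked]. ⇒ new: owner, sso_linked.
owner first appears in round 4.

4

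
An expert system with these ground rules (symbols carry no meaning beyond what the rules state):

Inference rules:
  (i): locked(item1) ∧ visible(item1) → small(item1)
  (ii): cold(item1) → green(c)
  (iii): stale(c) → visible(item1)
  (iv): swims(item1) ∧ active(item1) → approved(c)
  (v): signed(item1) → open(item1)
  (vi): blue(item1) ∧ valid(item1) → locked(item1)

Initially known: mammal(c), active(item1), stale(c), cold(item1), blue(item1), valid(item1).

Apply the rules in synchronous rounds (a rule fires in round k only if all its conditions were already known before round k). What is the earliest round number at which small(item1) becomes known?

[1] (ii) [cold(item1) → green(c)]; (iii) [stale(c) → visible(item1)]; (vi) [blue(item1) ∧ valid(item1) → locked(item1)]. ⇒ new: green(c), visible(item1), locked(item1).
[2] (i) [locked(item1) ∧ visible(item1) → small(item1)]. ⇒ new: small(item1).
small(item1) first appears in round 2.

2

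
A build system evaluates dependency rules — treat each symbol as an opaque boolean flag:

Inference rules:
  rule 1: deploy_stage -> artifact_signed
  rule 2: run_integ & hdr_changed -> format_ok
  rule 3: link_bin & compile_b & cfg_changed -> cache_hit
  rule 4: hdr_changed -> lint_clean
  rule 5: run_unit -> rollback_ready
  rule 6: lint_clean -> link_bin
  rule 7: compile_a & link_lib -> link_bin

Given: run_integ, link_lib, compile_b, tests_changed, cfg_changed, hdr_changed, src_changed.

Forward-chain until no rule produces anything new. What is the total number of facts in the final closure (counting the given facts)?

[1] rule 2 [run_integ & hdr_changed -> format_ok]; rule 4 [hdr_changed -> lint_clean]. ⇒ new: format_ok, lint_clean.
[2] rule 6 [lint_clean -> link_bin]. ⇒ new: link_bin.
[3] rule 3 [link_bin & compile_b & cfg_changed -> cache_hit]. ⇒ new: cache_hit.
Closure: {cache_hit, cfg_changed, compile_b, format_ok, hdr_changed, link_bin, link_lib, lint_clean, run_integ, src_changed, tests_changed} — 11 facts.

11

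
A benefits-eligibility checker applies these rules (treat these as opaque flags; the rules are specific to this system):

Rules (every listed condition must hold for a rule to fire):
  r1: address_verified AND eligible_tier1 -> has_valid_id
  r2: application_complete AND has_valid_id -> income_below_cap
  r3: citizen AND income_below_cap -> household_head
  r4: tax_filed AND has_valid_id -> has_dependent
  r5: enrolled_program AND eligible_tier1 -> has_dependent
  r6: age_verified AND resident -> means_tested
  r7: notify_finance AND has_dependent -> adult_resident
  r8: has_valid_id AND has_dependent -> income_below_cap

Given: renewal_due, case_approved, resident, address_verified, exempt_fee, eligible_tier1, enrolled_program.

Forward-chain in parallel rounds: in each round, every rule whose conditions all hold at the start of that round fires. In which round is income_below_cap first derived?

Round 1: r1 [address_verified AND eligible_tier1 -> has_valid_id]; r5 [enrolled_program AND eligible_tier1 -> has_dependent]. Adds has_valid_id, has_dependent.
Round 2: r8 [has_valid_id AND has_dependent -> income_below_cap]. Adds income_below_cap.
income_below_cap first appears in round 2.

2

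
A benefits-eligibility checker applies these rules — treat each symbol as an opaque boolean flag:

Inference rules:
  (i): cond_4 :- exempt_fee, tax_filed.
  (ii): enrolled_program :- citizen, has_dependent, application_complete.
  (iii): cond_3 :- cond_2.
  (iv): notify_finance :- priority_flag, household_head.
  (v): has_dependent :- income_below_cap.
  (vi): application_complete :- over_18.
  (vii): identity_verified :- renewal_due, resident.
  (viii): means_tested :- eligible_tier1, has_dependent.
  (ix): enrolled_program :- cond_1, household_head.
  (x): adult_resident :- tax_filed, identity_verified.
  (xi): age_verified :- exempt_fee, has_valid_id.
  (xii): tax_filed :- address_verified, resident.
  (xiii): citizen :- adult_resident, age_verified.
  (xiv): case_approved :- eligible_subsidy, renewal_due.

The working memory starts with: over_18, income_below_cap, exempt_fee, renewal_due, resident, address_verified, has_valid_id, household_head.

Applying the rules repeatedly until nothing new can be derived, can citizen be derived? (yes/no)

yes

Round 1 fires (v), (vi), (vii), (xi), (xii), giving has_dependent, application_complete, identity_verified, age_verified, tax_filed.
Round 2 fires (i), (x), giving cond_4, adult_resident.
Round 3 fires (xiii), giving citizen.
Round 4 fires (ii), giving enrolled_program.
citizen appears in round 3, so it is derivable.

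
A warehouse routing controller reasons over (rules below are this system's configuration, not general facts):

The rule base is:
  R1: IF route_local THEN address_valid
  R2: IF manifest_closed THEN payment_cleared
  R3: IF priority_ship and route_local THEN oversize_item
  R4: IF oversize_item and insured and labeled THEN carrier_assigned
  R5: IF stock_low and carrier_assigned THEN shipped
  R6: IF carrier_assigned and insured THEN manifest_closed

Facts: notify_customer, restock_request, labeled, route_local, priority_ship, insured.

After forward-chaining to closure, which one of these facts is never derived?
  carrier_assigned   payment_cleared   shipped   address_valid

Round 1: R1 [IF route_local THEN address_valid]; R3 [IF priority_ship and route_local THEN oversize_item]. Adds address_valid, oversize_item.
Round 2: R4 [IF oversize_item and insured and labeled THEN carrier_assigned]. Adds carrier_assigned.
Round 3: R6 [IF carrier_assigned and insured THEN manifest_closed]. Adds manifest_closed.
Round 4: R2 [IF manifest_closed THEN payment_cleared]. Adds payment_cleared.
Derived: address_valid (round 1), payment_cleared (round 4), carrier_assigned (round 2). shipped never appears in any round.

shipped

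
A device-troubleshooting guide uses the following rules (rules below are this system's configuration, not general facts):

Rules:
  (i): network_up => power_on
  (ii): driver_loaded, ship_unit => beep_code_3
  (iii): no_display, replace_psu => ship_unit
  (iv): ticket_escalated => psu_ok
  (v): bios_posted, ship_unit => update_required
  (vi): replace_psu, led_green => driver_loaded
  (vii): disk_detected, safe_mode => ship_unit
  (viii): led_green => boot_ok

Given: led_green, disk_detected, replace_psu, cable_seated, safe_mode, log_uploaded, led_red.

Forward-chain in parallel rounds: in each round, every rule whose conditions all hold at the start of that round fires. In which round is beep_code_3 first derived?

Round 1 fires (vi), (vii), (viii), giving driver_loaded, ship_unit, boot_ok.
Round 2 fires (ii), giving beep_code_3.
beep_code_3 first appears in round 2.

2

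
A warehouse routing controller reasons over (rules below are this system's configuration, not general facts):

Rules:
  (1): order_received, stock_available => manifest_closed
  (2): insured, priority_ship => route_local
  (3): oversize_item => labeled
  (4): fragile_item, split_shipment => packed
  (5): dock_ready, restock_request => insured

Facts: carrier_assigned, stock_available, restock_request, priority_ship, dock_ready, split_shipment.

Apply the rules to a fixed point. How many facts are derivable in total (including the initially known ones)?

8

Round 1 fires (5), giving insured.
Round 2 fires (2), giving route_local.
Closure: {carrier_assigned, dock_ready, insured, priority_ship, restock_request, route_local, split_shipment, stock_available} — 8 facts.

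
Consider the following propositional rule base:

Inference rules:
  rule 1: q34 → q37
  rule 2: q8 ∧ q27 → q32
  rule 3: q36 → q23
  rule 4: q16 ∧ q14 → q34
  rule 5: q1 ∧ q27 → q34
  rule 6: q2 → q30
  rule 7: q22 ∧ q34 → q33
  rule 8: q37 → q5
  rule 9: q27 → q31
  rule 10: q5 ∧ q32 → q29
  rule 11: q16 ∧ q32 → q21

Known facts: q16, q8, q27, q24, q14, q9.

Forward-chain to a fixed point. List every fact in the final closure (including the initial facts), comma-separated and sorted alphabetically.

Round 1: rule 2 [q8 ∧ q27 → q32]; rule 4 [q16 ∧ q14 → q34]; rule 9 [q27 → q31]. Adds q32, q34, q31.
Round 2: rule 1 [q34 → q37]; rule 11 [q16 ∧ q32 → q21]. Adds q37, q21.
Round 3: rule 8 [q37 → q5]. Adds q5.
Round 4: rule 10 [q5 ∧ q32 → q29]. Adds q29.

q14, q16, q21, q24, q27, q29, q31, q32, q34, q37, q5, q8, q9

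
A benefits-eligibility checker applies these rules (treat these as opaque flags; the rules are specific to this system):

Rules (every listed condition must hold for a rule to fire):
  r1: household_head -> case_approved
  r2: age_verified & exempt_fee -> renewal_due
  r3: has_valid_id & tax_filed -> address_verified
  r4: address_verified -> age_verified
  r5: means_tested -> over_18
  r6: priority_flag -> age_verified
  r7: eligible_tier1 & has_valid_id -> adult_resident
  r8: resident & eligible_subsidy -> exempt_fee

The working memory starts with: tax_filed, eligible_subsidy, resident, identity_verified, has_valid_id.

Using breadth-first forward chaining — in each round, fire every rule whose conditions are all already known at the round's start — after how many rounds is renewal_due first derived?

Round 1 fires r3, r8, giving address_verified, exempt_fee.
Round 2 fires r4, giving age_verified.
Round 3 fires r2, giving renewal_due.
renewal_due first appears in round 3.

3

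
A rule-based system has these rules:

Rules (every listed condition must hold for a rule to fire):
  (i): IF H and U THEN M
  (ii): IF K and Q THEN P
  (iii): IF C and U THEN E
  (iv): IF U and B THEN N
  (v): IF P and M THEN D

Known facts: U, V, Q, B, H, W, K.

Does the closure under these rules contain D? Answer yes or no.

[1] (i) [IF H and U THEN M]; (ii) [IF K and Q THEN P]; (iv) [IF U and B THEN N]. ⇒ new: M, P, N.
[2] (v) [IF P and M THEN D]. ⇒ new: D.
D appears in round 2, so it is derivable.

yes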